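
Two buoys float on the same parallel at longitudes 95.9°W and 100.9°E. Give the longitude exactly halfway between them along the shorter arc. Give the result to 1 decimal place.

177.5°W

Signed shortest Δλ from -95.9° to +100.9° is -163.2°.
Midpoint longitude = -95.9° + (-163.2°)/2 = -95.9° − 81.6° = -177.5°.
(The naïve average (-95.9 + +100.9)/2 = 2.5° is on the wrong side of the globe.)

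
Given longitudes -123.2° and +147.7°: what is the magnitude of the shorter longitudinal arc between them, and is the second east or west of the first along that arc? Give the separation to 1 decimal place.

Raw difference: 147.7 − -123.2 = 270.9°.
Normalise into (−180°, 180°]: 270.9° − 360° = -89.1°.
Negative ⇒ the second point lies to the west; separation 89.1°.

89.1° west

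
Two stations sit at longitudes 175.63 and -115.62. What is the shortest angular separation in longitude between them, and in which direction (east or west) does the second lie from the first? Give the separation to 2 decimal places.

Raw difference: -115.62 − 175.63 = -291.25°.
Normalise into (−180°, 180°]: -291.25° + 360° = 68.75°.
Positive ⇒ the second point lies to the east; separation 68.75°.

68.75° east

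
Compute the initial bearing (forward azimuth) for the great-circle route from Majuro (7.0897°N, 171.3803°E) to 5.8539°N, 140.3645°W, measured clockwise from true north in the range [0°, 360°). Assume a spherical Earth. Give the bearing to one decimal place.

Δλ = -140.3645 − 171.3803 = -311.7448°; wrapped into (−180°, 180°]: 48.2552°.
θ = atan2( sin Δλ · cos φ₂ , cos φ₁ · sin φ₂ − sin φ₁ · cos φ₂ · cos Δλ )
  = atan2(0.74223, 0.01946) = 88.498° → normalised to [0°, 360°): 88.498°.

88.5°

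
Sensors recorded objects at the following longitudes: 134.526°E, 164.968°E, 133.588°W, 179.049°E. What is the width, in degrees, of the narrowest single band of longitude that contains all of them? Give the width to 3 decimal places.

Sort the longitudes: -133.588°, +134.526°, +164.968°, +179.049°.
Eastward gaps between consecutive values (wrapping around): 268.114°, 30.442°, 14.081°, 47.363°.
Largest gap = 268.114° ⇒ minimal covering band is its complement: 360° − 268.114° = 91.886°.
Band runs from +134.526° eastward to -133.588°, crossing the antimeridian.

91.886°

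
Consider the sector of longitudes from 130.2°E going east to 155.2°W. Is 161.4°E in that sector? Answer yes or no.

Yes

Band width going east from +130.2° to -155.2°: ((-155.2 − 130.2) mod 360) = 74.6°.
Offset of +161.4° east of the west edge: ((161.4 − 130.2) mod 360) = 31.2°.
31.2° ≤ 74.6° ⇒ inside.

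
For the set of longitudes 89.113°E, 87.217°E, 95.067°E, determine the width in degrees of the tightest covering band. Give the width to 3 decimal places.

Sort the longitudes: +87.217°, +89.113°, +95.067°.
Eastward gaps between consecutive values (wrapping around): 1.896°, 5.954°, 352.150°.
Largest gap = 352.150° ⇒ minimal covering band is its complement: 360° − 352.150° = 7.850°.
Band runs from +87.217° eastward to +95.067°.

7.850°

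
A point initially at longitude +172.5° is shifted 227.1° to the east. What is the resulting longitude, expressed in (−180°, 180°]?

+39.6°

Start at +172.5°; shift +227.1° → +399.6°.
+399.6° lies outside (−180°, 180°]; subtract 360° → +39.6°.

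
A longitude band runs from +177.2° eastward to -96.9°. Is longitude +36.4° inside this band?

No

Band width going east from +177.2° to -96.9°: ((-96.9 − 177.2) mod 360) = 85.9°.
Offset of +36.4° east of the west edge: ((36.4 − 177.2) mod 360) = 219.2°.
219.2° > 85.9° ⇒ outside.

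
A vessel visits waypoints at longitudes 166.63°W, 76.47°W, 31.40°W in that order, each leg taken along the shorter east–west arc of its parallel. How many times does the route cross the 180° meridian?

0

Leg 1: -166.63° → -76.47°, shortest Δλ = 90.16° (east) — does not cross 180°.
Leg 2: -76.47° → -31.40°, shortest Δλ = 45.07° (east) — does not cross 180°.
Total crossings: 0.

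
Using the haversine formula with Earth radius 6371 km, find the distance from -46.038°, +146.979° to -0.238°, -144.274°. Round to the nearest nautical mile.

Δλ = -144.274 − 146.979 = -291.253°; wrapped into (−180°, 180°]: 68.747°.
Δφ = -0.238 − -46.038 = 45.800°.
a = sin²(Δφ/2) + cos φ₁ · cos φ₂ · sin²(Δλ/2) = 0.372690.
c = 2·atan2(√a, √(1−a)) = 1.31334 rad → d = 6371·c ≈ 8367.30 km ≈ 4517.98 nmi.

4518 nmi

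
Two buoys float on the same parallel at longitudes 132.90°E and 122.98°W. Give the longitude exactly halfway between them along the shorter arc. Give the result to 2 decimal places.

Signed shortest Δλ from +132.90° to -122.98° is +104.12°.
Midpoint longitude = +132.90° + (+104.12°)/2 = +132.90° + 52.06° = +184.96°.
Normalise into (−180°, 180°]: -175.04°.
(The naïve average (+132.90 + -122.98)/2 = 4.96° is on the wrong side of the globe.)

175.04°W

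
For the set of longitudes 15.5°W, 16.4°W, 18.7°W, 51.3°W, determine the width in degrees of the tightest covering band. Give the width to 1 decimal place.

Sort the longitudes: -51.3°, -18.7°, -16.4°, -15.5°.
Eastward gaps between consecutive values (wrapping around): 32.6°, 2.3°, 0.9°, 324.2°.
Largest gap = 324.2° ⇒ minimal covering band is its complement: 360° − 324.2° = 35.8°.
Band runs from -51.3° eastward to -15.5°.

35.8°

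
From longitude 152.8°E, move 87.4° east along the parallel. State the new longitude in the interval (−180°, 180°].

119.8°W

Start at +152.8°; shift +87.4° → +240.2°.
+240.2° lies outside (−180°, 180°]; subtract 360° → -119.8°.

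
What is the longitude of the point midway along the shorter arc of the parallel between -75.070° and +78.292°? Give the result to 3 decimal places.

Signed shortest Δλ from -75.070° to +78.292° is +153.362°.
Midpoint longitude = -75.070° + (+153.362°)/2 = -75.070° + 76.681° = +1.611°.

+1.611°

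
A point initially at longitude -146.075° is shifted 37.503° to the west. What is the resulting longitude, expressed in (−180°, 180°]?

Start at -146.075°; shift −37.503° → -183.578°.
-183.578° lies outside (−180°, 180°]; add 360° → +176.422°.

+176.422°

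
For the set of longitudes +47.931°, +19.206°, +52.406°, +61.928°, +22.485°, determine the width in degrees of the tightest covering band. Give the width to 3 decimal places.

Sort the longitudes: +19.206°, +22.485°, +47.931°, +52.406°, +61.928°.
Eastward gaps between consecutive values (wrapping around): 3.279°, 25.446°, 4.475°, 9.522°, 317.278°.
Largest gap = 317.278° ⇒ minimal covering band is its complement: 360° − 317.278° = 42.722°.
Band runs from +19.206° eastward to +61.928°.

42.722°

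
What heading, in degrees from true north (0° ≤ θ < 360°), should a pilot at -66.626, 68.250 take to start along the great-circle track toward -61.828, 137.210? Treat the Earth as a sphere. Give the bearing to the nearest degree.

114°

Δλ = 137.210 − 68.250 = 68.960°.
θ = atan2( sin Δλ · cos φ₂ , cos φ₁ · sin φ₂ − sin φ₁ · cos φ₂ · cos Δλ )
  = atan2(0.44064, -0.19414) = 113.778° → normalised to [0°, 360°): 113.778°.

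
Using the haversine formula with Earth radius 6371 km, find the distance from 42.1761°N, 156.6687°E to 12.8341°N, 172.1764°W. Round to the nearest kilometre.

Δλ = -172.1764 − 156.6687 = -328.8451°; wrapped into (−180°, 180°]: 31.1549°.
Δφ = 12.8341 − 42.1761 = -29.3420°.
a = sin²(Δφ/2) + cos φ₁ · cos φ₂ · sin²(Δλ/2) = 0.116252.
c = 2·atan2(√a, √(1−a)) = 0.69587 rad → d = 6371·c ≈ 4433.40 km.

4433 km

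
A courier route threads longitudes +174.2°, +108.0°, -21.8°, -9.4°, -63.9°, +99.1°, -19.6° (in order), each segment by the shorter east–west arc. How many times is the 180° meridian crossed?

Leg 1: +174.2° → +108.0°, shortest Δλ = -66.2° (west) — does not cross 180°.
Leg 2: +108.0° → -21.8°, shortest Δλ = -129.8° (west) — does not cross 180°.
Leg 3: -21.8° → -9.4°, shortest Δλ = 12.4° (east) — does not cross 180°.
Leg 4: -9.4° → -63.9°, shortest Δλ = -54.5° (west) — does not cross 180°.
Leg 5: -63.9° → +99.1°, shortest Δλ = 163.0° (east) — does not cross 180°.
Leg 6: +99.1° → -19.6°, shortest Δλ = -118.7° (west) — does not cross 180°.
Total crossings: 0.

0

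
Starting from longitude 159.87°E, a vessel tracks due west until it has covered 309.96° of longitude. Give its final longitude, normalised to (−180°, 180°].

150.09°W

Start at +159.87°; shift −309.96° → -150.09°.
-150.09° already lies in (−180°, 180°].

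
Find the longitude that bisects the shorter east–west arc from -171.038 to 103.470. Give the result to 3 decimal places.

+146.216°

Signed shortest Δλ from -171.038° to +103.470° is -85.492°.
Midpoint longitude = -171.038° + (-85.492°)/2 = -171.038° − 42.746° = -213.784°.
Normalise into (−180°, 180°]: +146.216°.
(The naïve average (-171.038 + +103.470)/2 = -33.784° is on the wrong side of the globe.)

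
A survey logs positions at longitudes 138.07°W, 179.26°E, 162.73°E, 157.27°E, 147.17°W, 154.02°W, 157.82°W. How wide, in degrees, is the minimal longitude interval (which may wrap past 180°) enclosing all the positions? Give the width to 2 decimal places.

Sort the longitudes: -157.82°, -154.02°, -147.17°, -138.07°, +157.27°, +162.73°, +179.26°.
Eastward gaps between consecutive values (wrapping around): 3.80°, 6.85°, 9.10°, 295.34°, 5.46°, 16.53°, 22.92°.
Largest gap = 295.34° ⇒ minimal covering band is its complement: 360° − 295.34° = 64.66°.
Band runs from +157.27° eastward to -138.07°, crossing the antimeridian.

64.66°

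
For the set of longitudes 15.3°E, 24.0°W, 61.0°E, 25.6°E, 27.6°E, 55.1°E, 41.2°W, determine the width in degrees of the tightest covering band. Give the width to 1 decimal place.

Sort the longitudes: -41.2°, -24.0°, +15.3°, +25.6°, +27.6°, +55.1°, +61.0°.
Eastward gaps between consecutive values (wrapping around): 17.2°, 39.3°, 10.3°, 2.0°, 27.5°, 5.9°, 257.8°.
Largest gap = 257.8° ⇒ minimal covering band is its complement: 360° − 257.8° = 102.2°.
Band runs from -41.2° eastward to +61.0°.

102.2°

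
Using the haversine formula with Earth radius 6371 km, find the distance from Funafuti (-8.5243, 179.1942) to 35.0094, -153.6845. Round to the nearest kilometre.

Δλ = -153.6845 − 179.1942 = -332.8787°; wrapped into (−180°, 180°]: 27.1213°.
Δφ = 35.0094 − -8.5243 = 43.5337°.
a = sin²(Δφ/2) + cos φ₁ · cos φ₂ · sin²(Δλ/2) = 0.182048.
c = 2·atan2(√a, √(1−a)) = 0.88162 rad → d = 6371·c ≈ 5616.79 km.

5617 km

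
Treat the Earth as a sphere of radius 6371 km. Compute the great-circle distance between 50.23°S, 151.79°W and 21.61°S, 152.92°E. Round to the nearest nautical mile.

Δλ = 152.92 − -151.79 = 304.71°; wrapped into (−180°, 180°]: -55.29°.
Δφ = -21.61 − -50.23 = 28.62°.
a = sin²(Δφ/2) + cos φ₁ · cos φ₂ · sin²(Δλ/2) = 0.189134.
c = 2·atan2(√a, √(1−a)) = 0.89984 rad → d = 6371·c ≈ 5732.90 km ≈ 3095.52 nmi.

3096 nmi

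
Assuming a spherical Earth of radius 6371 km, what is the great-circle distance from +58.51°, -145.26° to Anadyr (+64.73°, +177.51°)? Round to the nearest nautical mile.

1107 nmi

Δλ = 177.51 − -145.26 = 322.77°; wrapped into (−180°, 180°]: -37.23°.
Δφ = 64.73 − 58.51 = 6.22°.
a = sin²(Δφ/2) + cos φ₁ · cos φ₂ · sin²(Δλ/2) = 0.025664.
c = 2·atan2(√a, √(1−a)) = 0.32179 rad → d = 6371·c ≈ 2050.10 km ≈ 1106.96 nmi.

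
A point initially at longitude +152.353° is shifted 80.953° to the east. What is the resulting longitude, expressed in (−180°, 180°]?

-126.694°

Start at +152.353°; shift +80.953° → +233.306°.
+233.306° lies outside (−180°, 180°]; subtract 360° → -126.694°.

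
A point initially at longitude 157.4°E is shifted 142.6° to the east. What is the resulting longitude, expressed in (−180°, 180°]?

Start at +157.4°; shift +142.6° → +300.0°.
+300.0° lies outside (−180°, 180°]; subtract 360° → -60.0°.

60.0°W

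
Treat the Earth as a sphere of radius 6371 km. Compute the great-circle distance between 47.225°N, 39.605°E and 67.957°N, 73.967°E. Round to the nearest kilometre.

3006 km

Δλ = 73.967 − 39.605 = 34.362°.
Δφ = 67.957 − 47.225 = 20.732°.
a = sin²(Δφ/2) + cos φ₁ · cos φ₂ · sin²(Δλ/2) = 0.054616.
c = 2·atan2(√a, √(1−a)) = 0.47176 rad → d = 6371·c ≈ 3005.61 km.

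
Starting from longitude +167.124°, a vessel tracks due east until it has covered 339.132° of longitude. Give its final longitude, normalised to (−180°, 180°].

+146.256°

Start at +167.124°; shift +339.132° → +506.256°.
+506.256° lies outside (−180°, 180°]; subtract 360° → +146.256°.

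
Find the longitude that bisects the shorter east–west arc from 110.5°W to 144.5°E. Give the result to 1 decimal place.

Signed shortest Δλ from -110.5° to +144.5° is -105.0°.
Midpoint longitude = -110.5° + (-105.0°)/2 = -110.5° − 52.5° = -163.0°.
(The naïve average (-110.5 + +144.5)/2 = 17.0° is on the wrong side of the globe.)

163.0°W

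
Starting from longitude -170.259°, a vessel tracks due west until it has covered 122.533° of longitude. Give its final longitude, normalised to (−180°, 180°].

+67.208°

Start at -170.259°; shift −122.533° → -292.792°.
-292.792° lies outside (−180°, 180°]; add 360° → +67.208°.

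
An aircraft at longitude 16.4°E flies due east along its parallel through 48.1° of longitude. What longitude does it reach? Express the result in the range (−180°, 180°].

Start at +16.4°; shift +48.1° → +64.5°.
+64.5° already lies in (−180°, 180°].

64.5°E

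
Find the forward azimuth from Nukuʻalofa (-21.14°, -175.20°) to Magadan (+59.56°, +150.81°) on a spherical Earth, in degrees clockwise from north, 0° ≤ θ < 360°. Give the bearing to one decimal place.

343.5°

Δλ = 150.81 − -175.20 = 326.01°; wrapped into (−180°, 180°]: -33.99°.
θ = atan2( sin Δλ · cos φ₂ , cos φ₁ · sin φ₂ − sin φ₁ · cos φ₂ · cos Δλ )
  = atan2(-0.28323, 0.95564) = -16.509° → normalised to [0°, 360°): 343.491°.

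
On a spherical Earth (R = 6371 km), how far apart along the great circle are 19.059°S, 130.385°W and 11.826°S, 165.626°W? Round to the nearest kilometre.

Δλ = -165.626 − -130.385 = -35.241°.
Δφ = -11.826 − -19.059 = 7.233°.
a = sin²(Δφ/2) + cos φ₁ · cos φ₂ · sin²(Δλ/2) = 0.088751.
c = 2·atan2(√a, √(1−a)) = 0.60501 rad → d = 6371·c ≈ 3854.51 km.

3855 km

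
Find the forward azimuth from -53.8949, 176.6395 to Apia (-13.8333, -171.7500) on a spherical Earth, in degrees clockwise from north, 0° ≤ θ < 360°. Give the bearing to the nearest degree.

Δλ = -171.7500 − 176.6395 = -348.3895°; wrapped into (−180°, 180°]: 11.6105°.
θ = atan2( sin Δλ · cos φ₂ , cos φ₁ · sin φ₂ − sin φ₁ · cos φ₂ · cos Δλ )
  = atan2(0.19542, 0.62756) = 17.296° → normalised to [0°, 360°): 17.296°.

17°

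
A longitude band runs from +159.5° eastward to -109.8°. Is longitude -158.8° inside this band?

Yes

Band width going east from +159.5° to -109.8°: ((-109.8 − 159.5) mod 360) = 90.7°.
Offset of -158.8° east of the west edge: ((-158.8 − 159.5) mod 360) = 41.7°.
41.7° ≤ 90.7° ⇒ inside.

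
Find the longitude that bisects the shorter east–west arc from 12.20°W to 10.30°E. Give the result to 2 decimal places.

0.95°W

Signed shortest Δλ from -12.20° to +10.30° is +22.50°.
Midpoint longitude = -12.20° + (+22.50°)/2 = -12.20° + 11.25° = -0.95°.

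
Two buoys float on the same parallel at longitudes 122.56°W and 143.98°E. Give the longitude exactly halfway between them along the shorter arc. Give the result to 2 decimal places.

Signed shortest Δλ from -122.56° to +143.98° is -93.46°.
Midpoint longitude = -122.56° + (-93.46°)/2 = -122.56° − 46.73° = -169.29°.
(The naïve average (-122.56 + +143.98)/2 = 10.71° is on the wrong side of the globe.)

169.29°W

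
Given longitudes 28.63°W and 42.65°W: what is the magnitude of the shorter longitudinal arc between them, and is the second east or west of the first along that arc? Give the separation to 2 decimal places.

14.02° west

Raw difference: -42.65 − -28.63 = -14.02°.
Normalise into (−180°, 180°]: -14.02° stays -14.02°.
Negative ⇒ the second point lies to the west; separation 14.02°.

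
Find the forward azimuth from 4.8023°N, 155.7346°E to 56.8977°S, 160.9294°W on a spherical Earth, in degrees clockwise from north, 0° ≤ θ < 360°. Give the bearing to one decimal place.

156.6°

Δλ = -160.9294 − 155.7346 = -316.6640°; wrapped into (−180°, 180°]: 43.3360°.
θ = atan2( sin Δλ · cos φ₂ , cos φ₁ · sin φ₂ − sin φ₁ · cos φ₂ · cos Δλ )
  = atan2(0.37480, -0.86801) = 156.646° → normalised to [0°, 360°): 156.646°.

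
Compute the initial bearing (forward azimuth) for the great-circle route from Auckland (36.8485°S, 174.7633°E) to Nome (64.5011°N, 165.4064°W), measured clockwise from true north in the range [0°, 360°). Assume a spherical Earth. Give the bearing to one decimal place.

8.6°

Δλ = -165.4064 − 174.7633 = -340.1697°; wrapped into (−180°, 180°]: 19.8303°.
θ = atan2( sin Δλ · cos φ₂ , cos φ₁ · sin φ₂ − sin φ₁ · cos φ₂ · cos Δλ )
  = atan2(0.14604, 0.96514) = 8.604° → normalised to [0°, 360°): 8.604°.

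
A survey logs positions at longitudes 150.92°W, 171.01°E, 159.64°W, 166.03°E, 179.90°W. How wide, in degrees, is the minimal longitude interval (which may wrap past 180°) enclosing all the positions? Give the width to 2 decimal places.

Sort the longitudes: -179.90°, -159.64°, -150.92°, +166.03°, +171.01°.
Eastward gaps between consecutive values (wrapping around): 20.26°, 8.72°, 316.95°, 4.98°, 9.09°.
Largest gap = 316.95° ⇒ minimal covering band is its complement: 360° − 316.95° = 43.05°.
Band runs from +166.03° eastward to -150.92°, crossing the antimeridian.

43.05°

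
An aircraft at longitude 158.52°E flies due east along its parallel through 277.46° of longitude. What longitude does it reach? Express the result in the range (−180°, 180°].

75.98°E

Start at +158.52°; shift +277.46° → +435.98°.
+435.98° lies outside (−180°, 180°]; subtract 360° → +75.98°.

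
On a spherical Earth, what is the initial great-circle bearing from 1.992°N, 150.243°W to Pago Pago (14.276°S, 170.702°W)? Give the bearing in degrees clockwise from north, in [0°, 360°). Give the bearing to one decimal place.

230.6°

Δλ = -170.702 − -150.243 = -20.459°.
θ = atan2( sin Δλ · cos φ₂ , cos φ₁ · sin φ₂ − sin φ₁ · cos φ₂ · cos Δλ )
  = atan2(-0.33874, -0.27801) = -129.376° → normalised to [0°, 360°): 230.624°.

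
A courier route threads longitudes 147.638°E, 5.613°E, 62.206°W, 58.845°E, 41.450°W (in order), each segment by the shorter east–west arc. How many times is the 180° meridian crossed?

Leg 1: +147.638° → +5.613°, shortest Δλ = -142.025° (west) — does not cross 180°.
Leg 2: +5.613° → -62.206°, shortest Δλ = -67.819° (west) — does not cross 180°.
Leg 3: -62.206° → +58.845°, shortest Δλ = 121.051° (east) — does not cross 180°.
Leg 4: +58.845° → -41.450°, shortest Δλ = -100.295° (west) — does not cross 180°.
Total crossings: 0.

0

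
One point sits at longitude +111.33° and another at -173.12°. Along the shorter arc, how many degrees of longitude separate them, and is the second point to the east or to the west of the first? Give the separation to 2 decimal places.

75.55° east

Raw difference: -173.12 − 111.33 = -284.45°.
Normalise into (−180°, 180°]: -284.45° + 360° = 75.55°.
Positive ⇒ the second point lies to the east; separation 75.55°.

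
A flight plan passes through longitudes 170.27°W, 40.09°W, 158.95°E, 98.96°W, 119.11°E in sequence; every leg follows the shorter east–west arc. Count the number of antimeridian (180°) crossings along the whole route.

Leg 1: -170.27° → -40.09°, shortest Δλ = 130.18° (east) — does not cross 180°.
Leg 2: -40.09° → +158.95°, shortest Δλ = -160.96° (west) — crosses 180°.
Leg 3: +158.95° → -98.96°, shortest Δλ = 102.09° (east) — crosses 180°.
Leg 4: -98.96° → +119.11°, shortest Δλ = -141.93° (west) — crosses 180°.
Total crossings: 3.

3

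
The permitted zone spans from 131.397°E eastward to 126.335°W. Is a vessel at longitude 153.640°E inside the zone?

Band width going east from +131.397° to -126.335°: ((-126.335 − 131.397) mod 360) = 102.268°.
Offset of +153.640° east of the west edge: ((153.640 − 131.397) mod 360) = 22.243°.
22.243° ≤ 102.268° ⇒ inside.

Yes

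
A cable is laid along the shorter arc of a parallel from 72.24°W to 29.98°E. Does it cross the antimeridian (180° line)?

No

Signed shortest Δλ = ((29.98 − -72.24 + 180) mod 360) − 180 = 102.22°.
Going east by 102.22° from -72.24° reaches +29.98° without touching 180°.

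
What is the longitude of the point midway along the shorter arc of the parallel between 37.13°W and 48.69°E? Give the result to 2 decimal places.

5.78°E

Signed shortest Δλ from -37.13° to +48.69° is +85.82°.
Midpoint longitude = -37.13° + (+85.82°)/2 = -37.13° + 42.91° = +5.78°.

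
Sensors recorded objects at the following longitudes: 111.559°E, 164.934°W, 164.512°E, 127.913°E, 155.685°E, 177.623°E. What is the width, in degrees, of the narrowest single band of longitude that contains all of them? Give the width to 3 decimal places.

Sort the longitudes: -164.934°, +111.559°, +127.913°, +155.685°, +164.512°, +177.623°.
Eastward gaps between consecutive values (wrapping around): 276.493°, 16.354°, 27.772°, 8.827°, 13.111°, 17.443°.
Largest gap = 276.493° ⇒ minimal covering band is its complement: 360° − 276.493° = 83.507°.
Band runs from +111.559° eastward to -164.934°, crossing the antimeridian.

83.507°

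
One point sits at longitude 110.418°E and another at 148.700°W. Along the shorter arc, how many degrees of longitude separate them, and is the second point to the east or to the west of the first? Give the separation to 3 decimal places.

100.882° east

Raw difference: -148.700 − 110.418 = -259.118°.
Normalise into (−180°, 180°]: -259.118° + 360° = 100.882°.
Positive ⇒ the second point lies to the east; separation 100.882°.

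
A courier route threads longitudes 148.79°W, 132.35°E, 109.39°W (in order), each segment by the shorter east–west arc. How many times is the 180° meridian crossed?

Leg 1: -148.79° → +132.35°, shortest Δλ = -78.86° (west) — crosses 180°.
Leg 2: +132.35° → -109.39°, shortest Δλ = 118.26° (east) — crosses 180°.
Total crossings: 2.

2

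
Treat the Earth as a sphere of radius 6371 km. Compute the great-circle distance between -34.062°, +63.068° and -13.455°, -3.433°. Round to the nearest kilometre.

7023 km

Δλ = -3.433 − 63.068 = -66.501°.
Δφ = -13.455 − -34.062 = 20.607°.
a = sin²(Δφ/2) + cos φ₁ · cos φ₂ · sin²(Δλ/2) = 0.274210.
c = 2·atan2(√a, √(1−a)) = 1.10226 rad → d = 6371·c ≈ 7022.51 km.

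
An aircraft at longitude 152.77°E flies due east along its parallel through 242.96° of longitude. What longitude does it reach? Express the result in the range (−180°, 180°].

Start at +152.77°; shift +242.96° → +395.73°.
+395.73° lies outside (−180°, 180°]; subtract 360° → +35.73°.

35.73°E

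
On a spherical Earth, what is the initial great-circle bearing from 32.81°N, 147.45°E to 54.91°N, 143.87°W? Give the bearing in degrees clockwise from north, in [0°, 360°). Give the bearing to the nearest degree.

Δλ = -143.87 − 147.45 = -291.32°; wrapped into (−180°, 180°]: 68.68°.
θ = atan2( sin Δλ · cos φ₂ , cos φ₁ · sin φ₂ − sin φ₁ · cos φ₂ · cos Δλ )
  = atan2(0.53552, 0.57447) = 42.991° → normalised to [0°, 360°): 42.991°.

43°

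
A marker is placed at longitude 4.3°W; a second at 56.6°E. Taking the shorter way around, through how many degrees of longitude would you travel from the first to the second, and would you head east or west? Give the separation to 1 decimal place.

Raw difference: 56.6 − -4.3 = 60.9°.
Normalise into (−180°, 180°]: 60.9° stays 60.9°.
Positive ⇒ the second point lies to the east; separation 60.9°.

60.9° east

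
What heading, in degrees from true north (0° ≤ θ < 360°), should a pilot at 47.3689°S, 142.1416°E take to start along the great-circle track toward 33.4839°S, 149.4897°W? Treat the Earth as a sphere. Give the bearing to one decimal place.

100.8°

Δλ = -149.4897 − 142.1416 = -291.6313°; wrapped into (−180°, 180°]: 68.3687°.
θ = atan2( sin Δλ · cos φ₂ , cos φ₁ · sin φ₂ − sin φ₁ · cos φ₂ · cos Δλ )
  = atan2(0.77530, -0.14745) = 100.768° → normalised to [0°, 360°): 100.768°.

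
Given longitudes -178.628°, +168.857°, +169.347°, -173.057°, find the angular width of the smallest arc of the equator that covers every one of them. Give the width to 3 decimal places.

18.086°

Sort the longitudes: -178.628°, -173.057°, +168.857°, +169.347°.
Eastward gaps between consecutive values (wrapping around): 5.571°, 341.914°, 0.490°, 12.025°.
Largest gap = 341.914° ⇒ minimal covering band is its complement: 360° − 341.914° = 18.086°.
Band runs from +168.857° eastward to -173.057°, crossing the antimeridian.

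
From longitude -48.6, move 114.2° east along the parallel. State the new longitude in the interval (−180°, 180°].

Start at -48.6°; shift +114.2° → +65.6°.
+65.6° already lies in (−180°, 180°].

+65.6°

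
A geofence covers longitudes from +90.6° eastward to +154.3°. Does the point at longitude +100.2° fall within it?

Band width going east from +90.6° to +154.3°: ((154.3 − 90.6) mod 360) = 63.7°.
Offset of +100.2° east of the west edge: ((100.2 − 90.6) mod 360) = 9.6°.
9.6° ≤ 63.7° ⇒ inside.

Yes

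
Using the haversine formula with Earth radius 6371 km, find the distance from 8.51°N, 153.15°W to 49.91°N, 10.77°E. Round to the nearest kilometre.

13334 km

Δλ = 10.77 − -153.15 = 163.92°.
Δφ = 49.91 − 8.51 = 41.40°.
a = sin²(Δφ/2) + cos φ₁ · cos φ₂ · sin²(Δλ/2) = 0.749385.
c = 2·atan2(√a, √(1−a)) = 2.09298 rad → d = 6371·c ≈ 13334.35 km.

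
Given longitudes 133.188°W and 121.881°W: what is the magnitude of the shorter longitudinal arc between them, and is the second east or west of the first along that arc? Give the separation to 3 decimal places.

11.307° east

Raw difference: -121.881 − -133.188 = 11.307°.
Normalise into (−180°, 180°]: 11.307° stays 11.307°.
Positive ⇒ the second point lies to the east; separation 11.307°.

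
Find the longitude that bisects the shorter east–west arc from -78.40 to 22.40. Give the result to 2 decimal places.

Signed shortest Δλ from -78.40° to +22.40° is +100.80°.
Midpoint longitude = -78.40° + (+100.80°)/2 = -78.40° + 50.40° = -28.00°.

-28.00°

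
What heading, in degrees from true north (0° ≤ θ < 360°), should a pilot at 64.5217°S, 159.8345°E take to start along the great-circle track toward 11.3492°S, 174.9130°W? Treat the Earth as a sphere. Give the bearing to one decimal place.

Δλ = -174.9130 − 159.8345 = -334.7475°; wrapped into (−180°, 180°]: 25.2525°.
θ = atan2( sin Δλ · cos φ₂ , cos φ₁ · sin φ₂ − sin φ₁ · cos φ₂ · cos Δλ )
  = atan2(0.41827, 0.71586) = 30.297° → normalised to [0°, 360°): 30.297°.

30.3°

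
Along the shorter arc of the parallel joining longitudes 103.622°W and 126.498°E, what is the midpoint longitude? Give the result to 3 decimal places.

168.562°W

Signed shortest Δλ from -103.622° to +126.498° is -129.880°.
Midpoint longitude = -103.622° + (-129.880°)/2 = -103.622° − 64.940° = -168.562°.
(The naïve average (-103.622 + +126.498)/2 = 11.438° is on the wrong side of the globe.)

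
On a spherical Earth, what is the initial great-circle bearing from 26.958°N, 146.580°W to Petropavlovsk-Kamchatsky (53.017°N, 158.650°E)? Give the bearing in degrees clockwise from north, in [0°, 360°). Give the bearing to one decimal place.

318.5°

Δλ = 158.650 − -146.580 = 305.230°; wrapped into (−180°, 180°]: -54.770°.
θ = atan2( sin Δλ · cos φ₂ , cos φ₁ · sin φ₂ − sin φ₁ · cos φ₂ · cos Δλ )
  = atan2(-0.49139, 0.55469) = -41.537° → normalised to [0°, 360°): 318.463°.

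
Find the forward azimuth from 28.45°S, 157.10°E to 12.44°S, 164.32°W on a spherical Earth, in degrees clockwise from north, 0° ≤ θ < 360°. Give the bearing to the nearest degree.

Δλ = -164.32 − 157.10 = -321.42°; wrapped into (−180°, 180°]: 38.58°.
θ = atan2( sin Δλ · cos φ₂ , cos φ₁ · sin φ₂ − sin φ₁ · cos φ₂ · cos Δλ )
  = atan2(0.60897, 0.17427) = 74.030° → normalised to [0°, 360°): 74.030°.

74°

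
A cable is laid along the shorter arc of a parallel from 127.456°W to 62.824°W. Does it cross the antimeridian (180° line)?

No

Signed shortest Δλ = ((-62.824 − -127.456 + 180) mod 360) − 180 = 64.632°.
Going east by 64.632° from -127.456° reaches -62.824° without touching 180°.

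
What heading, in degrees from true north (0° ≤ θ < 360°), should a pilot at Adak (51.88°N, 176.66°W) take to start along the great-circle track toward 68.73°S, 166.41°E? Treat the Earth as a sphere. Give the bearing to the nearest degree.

187°

Δλ = 166.41 − -176.66 = 343.07°; wrapped into (−180°, 180°]: -16.93°.
θ = atan2( sin Δλ · cos φ₂ , cos φ₁ · sin φ₂ − sin φ₁ · cos φ₂ · cos Δλ )
  = atan2(-0.10564, -0.84828) = -172.901° → normalised to [0°, 360°): 187.099°.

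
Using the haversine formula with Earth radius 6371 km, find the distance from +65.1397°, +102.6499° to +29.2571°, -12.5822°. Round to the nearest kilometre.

Δλ = -12.5822 − 102.6499 = -115.2321°.
Δφ = 29.2571 − 65.1397 = -35.8826°.
a = sin²(Δφ/2) + cos φ₁ · cos φ₂ · sin²(Δλ/2) = 0.356455.
c = 2·atan2(√a, √(1−a)) = 1.27961 rad → d = 6371·c ≈ 8152.39 km.

8152 km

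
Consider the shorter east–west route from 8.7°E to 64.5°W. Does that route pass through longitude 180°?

Signed shortest Δλ = ((-64.5 − 8.7 + 180) mod 360) − 180 = -73.2°.
Going west by 73.2° from +8.7° reaches -64.5° without touching 180°.

No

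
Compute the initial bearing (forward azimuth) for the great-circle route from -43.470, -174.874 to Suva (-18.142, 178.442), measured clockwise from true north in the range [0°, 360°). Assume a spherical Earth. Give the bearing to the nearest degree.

Δλ = 178.442 − -174.874 = 353.316°; wrapped into (−180°, 180°]: -6.684°.
θ = atan2( sin Δλ · cos φ₂ , cos φ₁ · sin φ₂ − sin φ₁ · cos φ₂ · cos Δλ )
  = atan2(-0.11061, 0.42336) = -14.642° → normalised to [0°, 360°): 345.358°.

345°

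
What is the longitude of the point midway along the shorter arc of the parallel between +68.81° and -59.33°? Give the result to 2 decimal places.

+4.74°

Signed shortest Δλ from +68.81° to -59.33° is -128.14°.
Midpoint longitude = +68.81° + (-128.14°)/2 = +68.81° − 64.07° = +4.74°.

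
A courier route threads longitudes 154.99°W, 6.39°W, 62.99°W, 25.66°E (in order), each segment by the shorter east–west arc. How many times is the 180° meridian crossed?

Leg 1: -154.99° → -6.39°, shortest Δλ = 148.6° (east) — does not cross 180°.
Leg 2: -6.39° → -62.99°, shortest Δλ = -56.6° (west) — does not cross 180°.
Leg 3: -62.99° → +25.66°, shortest Δλ = 88.65° (east) — does not cross 180°.
Total crossings: 0.

0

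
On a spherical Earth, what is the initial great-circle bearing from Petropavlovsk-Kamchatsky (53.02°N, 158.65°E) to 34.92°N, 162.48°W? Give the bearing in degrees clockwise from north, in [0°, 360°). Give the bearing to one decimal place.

Δλ = -162.48 − 158.65 = -321.13°; wrapped into (−180°, 180°]: 38.87°.
θ = atan2( sin Δλ · cos φ₂ , cos φ₁ · sin φ₂ − sin φ₁ · cos φ₂ · cos Δλ )
  = atan2(0.51457, -0.16564) = 107.843° → normalised to [0°, 360°): 107.843°.

107.8°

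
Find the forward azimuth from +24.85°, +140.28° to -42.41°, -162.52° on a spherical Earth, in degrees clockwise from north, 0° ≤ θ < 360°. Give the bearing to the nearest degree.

141°

Δλ = -162.52 − 140.28 = -302.80°; wrapped into (−180°, 180°]: 57.20°.
θ = atan2( sin Δλ · cos φ₂ , cos φ₁ · sin φ₂ − sin φ₁ · cos φ₂ · cos Δλ )
  = atan2(0.62062, -0.78007) = 141.494° → normalised to [0°, 360°): 141.494°.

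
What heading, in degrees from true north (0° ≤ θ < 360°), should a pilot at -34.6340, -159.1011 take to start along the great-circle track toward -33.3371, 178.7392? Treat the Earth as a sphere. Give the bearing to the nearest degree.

Δλ = 178.7392 − -159.1011 = 337.8403°; wrapped into (−180°, 180°]: -22.1597°.
θ = atan2( sin Δλ · cos φ₂ , cos φ₁ · sin φ₂ − sin φ₁ · cos φ₂ · cos Δλ )
  = atan2(-0.31512, -0.01244) = -92.260° → normalised to [0°, 360°): 267.740°.

268°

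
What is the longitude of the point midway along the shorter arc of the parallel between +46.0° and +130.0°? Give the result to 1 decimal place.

+88.0°

Signed shortest Δλ from +46.0° to +130.0° is +84.0°.
Midpoint longitude = +46.0° + (+84.0°)/2 = +46.0° + 42.0° = +88.0°.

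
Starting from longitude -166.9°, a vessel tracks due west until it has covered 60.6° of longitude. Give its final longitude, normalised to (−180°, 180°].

Start at -166.9°; shift −60.6° → -227.5°.
-227.5° lies outside (−180°, 180°]; add 360° → +132.5°.

+132.5°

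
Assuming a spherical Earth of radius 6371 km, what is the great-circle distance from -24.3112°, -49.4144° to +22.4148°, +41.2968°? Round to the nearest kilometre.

11079 km

Δλ = 41.2968 − -49.4144 = 90.7112°.
Δφ = 22.4148 − -24.3112 = 46.7260°.
a = sin²(Δφ/2) + cos φ₁ · cos φ₂ · sin²(Δλ/2) = 0.583720.
c = 2·atan2(√a, √(1−a)) = 1.73903 rad → d = 6371·c ≈ 11079.35 km.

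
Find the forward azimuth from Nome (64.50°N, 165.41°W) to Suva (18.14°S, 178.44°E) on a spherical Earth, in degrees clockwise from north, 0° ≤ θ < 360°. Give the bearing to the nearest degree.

Δλ = 178.44 − -165.41 = 343.85°; wrapped into (−180°, 180°]: -16.15°.
θ = atan2( sin Δλ · cos φ₂ , cos φ₁ · sin φ₂ − sin φ₁ · cos φ₂ · cos Δλ )
  = atan2(-0.26433, -0.95791) = -164.574° → normalised to [0°, 360°): 195.426°.

195°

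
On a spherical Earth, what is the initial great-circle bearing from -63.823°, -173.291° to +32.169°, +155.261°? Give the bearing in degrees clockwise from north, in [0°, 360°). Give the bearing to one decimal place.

333.4°

Δλ = 155.261 − -173.291 = 328.552°; wrapped into (−180°, 180°]: -31.448°.
θ = atan2( sin Δλ · cos φ₂ , cos φ₁ · sin φ₂ − sin φ₁ · cos φ₂ · cos Δλ )
  = atan2(-0.44163, 0.88295) = -26.573° → normalised to [0°, 360°): 333.427°.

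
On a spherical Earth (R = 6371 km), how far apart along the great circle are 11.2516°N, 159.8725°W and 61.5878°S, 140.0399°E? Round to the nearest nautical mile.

5193 nmi

Δλ = 140.0399 − -159.8725 = 299.9124°; wrapped into (−180°, 180°]: -60.0876°.
Δφ = -61.5878 − 11.2516 = -72.8394°.
a = sin²(Δφ/2) + cos φ₁ · cos φ₂ · sin²(Δλ/2) = 0.469450.
c = 2·atan2(√a, √(1−a)) = 1.50966 rad → d = 6371·c ≈ 9618.03 km ≈ 5193.32 nmi.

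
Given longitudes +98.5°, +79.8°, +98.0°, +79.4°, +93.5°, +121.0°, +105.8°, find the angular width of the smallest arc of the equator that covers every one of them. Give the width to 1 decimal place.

Sort the longitudes: +79.4°, +79.8°, +93.5°, +98.0°, +98.5°, +105.8°, +121.0°.
Eastward gaps between consecutive values (wrapping around): 0.4°, 13.7°, 4.5°, 0.5°, 7.3°, 15.2°, 318.4°.
Largest gap = 318.4° ⇒ minimal covering band is its complement: 360° − 318.4° = 41.6°.
Band runs from +79.4° eastward to +121.0°.

41.6°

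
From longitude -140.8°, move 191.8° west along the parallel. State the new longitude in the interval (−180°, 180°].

Start at -140.8°; shift −191.8° → -332.6°.
-332.6° lies outside (−180°, 180°]; add 360° → +27.4°.

+27.4°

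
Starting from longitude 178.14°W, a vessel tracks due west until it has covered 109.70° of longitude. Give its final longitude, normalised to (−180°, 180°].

72.16°E

Start at -178.14°; shift −109.70° → -287.84°.
-287.84° lies outside (−180°, 180°]; add 360° → +72.16°.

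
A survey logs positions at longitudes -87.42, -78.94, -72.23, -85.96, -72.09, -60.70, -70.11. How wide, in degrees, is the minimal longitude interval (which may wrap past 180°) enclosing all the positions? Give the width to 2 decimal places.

Sort the longitudes: -87.42°, -85.96°, -78.94°, -72.23°, -72.09°, -70.11°, -60.70°.
Eastward gaps between consecutive values (wrapping around): 1.46°, 7.02°, 6.71°, 0.14°, 1.98°, 9.41°, 333.28°.
Largest gap = 333.28° ⇒ minimal covering band is its complement: 360° − 333.28° = 26.72°.
Band runs from -87.42° eastward to -60.70°.

26.72°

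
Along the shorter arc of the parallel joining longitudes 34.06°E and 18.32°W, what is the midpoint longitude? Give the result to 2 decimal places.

Signed shortest Δλ from +34.06° to -18.32° is -52.38°.
Midpoint longitude = +34.06° + (-52.38°)/2 = +34.06° − 26.19° = +7.87°.

7.87°E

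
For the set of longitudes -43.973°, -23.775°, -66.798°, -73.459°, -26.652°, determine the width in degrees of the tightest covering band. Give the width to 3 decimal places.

49.684°

Sort the longitudes: -73.459°, -66.798°, -43.973°, -26.652°, -23.775°.
Eastward gaps between consecutive values (wrapping around): 6.661°, 22.825°, 17.321°, 2.877°, 310.316°.
Largest gap = 310.316° ⇒ minimal covering band is its complement: 360° − 310.316° = 49.684°.
Band runs from -73.459° eastward to -23.775°.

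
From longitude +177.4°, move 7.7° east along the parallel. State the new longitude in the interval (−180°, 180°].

Start at +177.4°; shift +7.7° → +185.1°.
+185.1° lies outside (−180°, 180°]; subtract 360° → -174.9°.

-174.9°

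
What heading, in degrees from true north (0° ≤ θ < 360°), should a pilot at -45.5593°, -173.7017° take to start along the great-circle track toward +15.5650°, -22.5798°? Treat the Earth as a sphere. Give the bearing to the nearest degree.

132°

Δλ = -22.5798 − -173.7017 = 151.1219°.
θ = atan2( sin Δλ · cos φ₂ , cos φ₁ · sin φ₂ − sin φ₁ · cos φ₂ · cos Δλ )
  = atan2(0.46524, -0.41439) = 131.691° → normalised to [0°, 360°): 131.691°.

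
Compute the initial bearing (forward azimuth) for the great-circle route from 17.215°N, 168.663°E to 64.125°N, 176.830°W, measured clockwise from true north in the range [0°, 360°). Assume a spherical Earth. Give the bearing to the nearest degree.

Δλ = -176.830 − 168.663 = -345.493°; wrapped into (−180°, 180°]: 14.507°.
θ = atan2( sin Δλ · cos φ₂ , cos φ₁ · sin φ₂ − sin φ₁ · cos φ₂ · cos Δλ )
  = atan2(0.10932, 0.73440) = 8.467° → normalised to [0°, 360°): 8.467°.

8°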